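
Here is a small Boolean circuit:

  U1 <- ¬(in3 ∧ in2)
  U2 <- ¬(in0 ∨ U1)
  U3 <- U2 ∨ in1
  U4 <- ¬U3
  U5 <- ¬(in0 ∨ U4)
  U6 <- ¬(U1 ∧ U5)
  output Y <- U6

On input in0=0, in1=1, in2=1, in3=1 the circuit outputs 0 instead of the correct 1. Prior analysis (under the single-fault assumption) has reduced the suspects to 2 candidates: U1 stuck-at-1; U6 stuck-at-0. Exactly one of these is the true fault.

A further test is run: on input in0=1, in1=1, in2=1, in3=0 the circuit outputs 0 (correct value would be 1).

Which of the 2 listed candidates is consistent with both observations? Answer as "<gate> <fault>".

U6 stuck-at-0

Evaluate each candidate on input in0=1, in1=1, in2=1, in3=0:
  U1 stuck-at-1: U1=1 [stuck-at-1], U2=0, U3=1, U4=0, U5=0, U6=1 → 1 — eliminated
  U6 stuck-at-0: U1=1, U2=0, U3=1, U4=0, U5=0, U6=0 [stuck-at-0] → 0 — matches
Only U6 stuck-at-0 reproduces the observed 0.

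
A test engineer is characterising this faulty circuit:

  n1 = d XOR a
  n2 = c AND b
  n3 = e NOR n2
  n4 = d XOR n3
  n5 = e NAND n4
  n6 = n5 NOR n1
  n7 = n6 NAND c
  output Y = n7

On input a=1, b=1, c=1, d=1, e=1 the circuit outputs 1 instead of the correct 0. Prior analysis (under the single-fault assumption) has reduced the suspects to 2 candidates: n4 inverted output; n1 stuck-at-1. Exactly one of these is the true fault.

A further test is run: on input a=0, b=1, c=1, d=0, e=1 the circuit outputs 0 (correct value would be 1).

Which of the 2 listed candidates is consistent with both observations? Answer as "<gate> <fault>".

Evaluate each candidate on input a=0, b=1, c=1, d=0, e=1:
  n4 inverted output: n1=0, n2=1, n3=0, n4=1 [inverted output], n5=0, n6=1, n7=0 → 0 — matches
  n1 stuck-at-1: n1=1 [stuck-at-1], n2=1, n3=0, n4=0, n5=1, n6=0, n7=1 → 1 — eliminated
Only n4 inverted output reproduces the observed 0.

n4 inverted output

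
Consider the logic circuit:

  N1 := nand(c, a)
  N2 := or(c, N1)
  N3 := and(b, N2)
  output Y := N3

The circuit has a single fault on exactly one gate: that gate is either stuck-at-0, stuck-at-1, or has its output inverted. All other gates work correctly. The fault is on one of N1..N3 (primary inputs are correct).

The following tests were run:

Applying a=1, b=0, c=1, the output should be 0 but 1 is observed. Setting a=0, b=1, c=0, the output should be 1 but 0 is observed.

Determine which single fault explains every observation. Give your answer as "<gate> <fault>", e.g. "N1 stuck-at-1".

N3 inverted output

Fault-free values for test 1 (a=1, b=0, c=1): N1=0, N2=1, N3=0, giving Y=0. Observed 1.
Test 1: faults giving observed 1 are {N3 stuck-at-1, N3 inverted output}.
Test 2 (a=0, b=1, c=0): fault-free N1=1, N2=1, N3=1 → 1; observed 0. Eliminates N3 stuck-at-1.
Only N3 inverted output is consistent with every test.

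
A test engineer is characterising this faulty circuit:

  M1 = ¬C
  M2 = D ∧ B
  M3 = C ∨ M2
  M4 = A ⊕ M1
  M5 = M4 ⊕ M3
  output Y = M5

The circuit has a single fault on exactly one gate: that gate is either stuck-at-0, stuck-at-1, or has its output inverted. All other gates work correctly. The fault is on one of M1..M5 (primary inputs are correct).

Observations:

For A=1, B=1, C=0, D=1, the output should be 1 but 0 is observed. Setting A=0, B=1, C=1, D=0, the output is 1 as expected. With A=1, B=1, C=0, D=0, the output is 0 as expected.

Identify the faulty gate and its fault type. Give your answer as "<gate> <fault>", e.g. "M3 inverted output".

Fault-free values for test 1 (A=1, B=1, C=0, D=1): M1=1, M2=1, M3=1, M4=0, M5=1, giving Y=1. Observed 0.
Test 1: faults giving observed 0 are {M1 stuck-at-0, M1 inverted output, M2 stuck-at-0, M2 inverted output, M3 stuck-at-0, M3 inverted output, M4 stuck-at-1, M4 inverted output, M5 stuck-at-0, M5 inverted output}.
Test 2 (A=0, B=1, C=1, D=0): fault-free M1=0, M2=0, M3=1, M4=0, M5=1 → 1; observed 1. Eliminates M1 inverted output, M3 stuck-at-0, M3 inverted output, M4 stuck-at-1, M4 inverted output, M5 stuck-at-0, M5 inverted output.
Test 3 (A=1, B=1, C=0, D=0): fault-free M1=1, M2=0, M3=0, M4=0, M5=0 → 0; observed 0. Eliminates M1 stuck-at-0, M2 inverted output.
Only M2 stuck-at-0 is consistent with every test.

M2 stuck-at-0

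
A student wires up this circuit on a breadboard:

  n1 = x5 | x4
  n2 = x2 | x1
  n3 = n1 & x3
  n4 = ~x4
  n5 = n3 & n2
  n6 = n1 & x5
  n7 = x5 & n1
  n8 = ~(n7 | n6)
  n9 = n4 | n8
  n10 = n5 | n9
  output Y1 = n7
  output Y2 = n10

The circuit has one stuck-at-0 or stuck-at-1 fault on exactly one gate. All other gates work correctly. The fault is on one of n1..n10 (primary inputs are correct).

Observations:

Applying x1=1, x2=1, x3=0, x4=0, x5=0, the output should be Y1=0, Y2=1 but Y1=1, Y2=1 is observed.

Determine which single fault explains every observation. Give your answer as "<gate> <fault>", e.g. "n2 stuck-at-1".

Fault-free values for test 1 (x1=1, x2=1, x3=0, x4=0, x5=0): n1=0, n2=1, n3=0, n4=1, n5=0, n6=0, n7=0, n8=1, n9=1, n10=1, giving Y1=0, Y2=1. Observed Y1=1, Y2=1.
Test 1: faults giving observed Y1=1, Y2=1 are {n7 stuck-at-1}.
Only n7 stuck-at-1 is consistent with every test.

n7 stuck-at-1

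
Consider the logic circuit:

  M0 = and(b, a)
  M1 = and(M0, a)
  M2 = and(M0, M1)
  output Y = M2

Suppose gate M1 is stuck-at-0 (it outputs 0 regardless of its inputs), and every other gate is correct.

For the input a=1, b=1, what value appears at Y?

0

Propagate with M1 forced: M0=1, M1=0 [stuck-at-0], M2=0.
So Y = 0. (Without the fault it would be 1.)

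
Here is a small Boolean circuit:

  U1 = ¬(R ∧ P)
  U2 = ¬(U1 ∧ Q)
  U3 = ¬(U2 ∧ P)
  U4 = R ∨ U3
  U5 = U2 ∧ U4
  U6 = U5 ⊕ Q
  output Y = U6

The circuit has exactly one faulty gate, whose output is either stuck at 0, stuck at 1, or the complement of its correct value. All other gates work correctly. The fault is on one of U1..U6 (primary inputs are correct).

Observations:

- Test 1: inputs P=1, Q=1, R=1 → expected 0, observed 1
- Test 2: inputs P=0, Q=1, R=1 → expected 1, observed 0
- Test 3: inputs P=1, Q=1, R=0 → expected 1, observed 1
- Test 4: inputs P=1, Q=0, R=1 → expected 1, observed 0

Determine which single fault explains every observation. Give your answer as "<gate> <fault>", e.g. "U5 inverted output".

Fault-free values for test 1 (P=1, Q=1, R=1): U1=0, U2=1, U3=0, U4=1, U5=1, U6=0, giving Y=0. Observed 1.
Test 1: faults giving observed 1 are {U1 stuck-at-1, U1 inverted output, U2 stuck-at-0, U2 inverted output, U4 stuck-at-0, U4 inverted output, U5 stuck-at-0, U5 inverted output, U6 stuck-at-1, U6 inverted output}.
Test 2 (P=0, Q=1, R=1): fault-free U1=1, U2=0, U3=1, U4=1, U5=0, U6=1 → 1; observed 0. Eliminates U1 stuck-at-1, U2 stuck-at-0, U4 stuck-at-0, U4 inverted output, U5 stuck-at-0, U6 stuck-at-1.
Test 3 (P=1, Q=1, R=0): fault-free U1=1, U2=0, U3=1, U4=1, U5=0, U6=1 → 1; observed 1. Eliminates U5 inverted output, U6 inverted output.
Test 4 (P=1, Q=0, R=1): fault-free U1=0, U2=1, U3=0, U4=1, U5=1, U6=1 → 1; observed 0. Eliminates U1 inverted output.
Only U2 inverted output is consistent with every test.

U2 inverted output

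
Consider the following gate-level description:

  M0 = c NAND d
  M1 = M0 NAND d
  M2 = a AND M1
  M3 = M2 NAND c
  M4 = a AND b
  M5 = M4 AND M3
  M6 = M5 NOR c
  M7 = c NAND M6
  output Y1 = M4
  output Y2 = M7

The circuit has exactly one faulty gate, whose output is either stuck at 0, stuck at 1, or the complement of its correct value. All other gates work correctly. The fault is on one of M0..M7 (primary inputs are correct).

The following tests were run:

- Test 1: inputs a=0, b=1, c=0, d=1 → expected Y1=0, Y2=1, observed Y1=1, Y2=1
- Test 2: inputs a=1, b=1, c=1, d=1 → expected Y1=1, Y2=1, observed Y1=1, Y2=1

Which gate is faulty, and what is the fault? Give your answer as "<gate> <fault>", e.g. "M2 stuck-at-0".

M4 stuck-at-1

Fault-free values for test 1 (a=0, b=1, c=0, d=1): M0=1, M1=0, M2=0, M3=1, M4=0, M5=0, M6=1, M7=1, giving Y1=0, Y2=1. Observed Y1=1, Y2=1.
Test 1: faults giving observed Y1=1, Y2=1 are {M4 stuck-at-1, M4 inverted output}.
Test 2 (a=1, b=1, c=1, d=1): fault-free M0=0, M1=1, M2=1, M3=0, M4=1, M5=0, M6=0, M7=1 → Y1=1, Y2=1; observed Y1=1, Y2=1. Eliminates M4 inverted output.
Only M4 stuck-at-1 is consistent with every test.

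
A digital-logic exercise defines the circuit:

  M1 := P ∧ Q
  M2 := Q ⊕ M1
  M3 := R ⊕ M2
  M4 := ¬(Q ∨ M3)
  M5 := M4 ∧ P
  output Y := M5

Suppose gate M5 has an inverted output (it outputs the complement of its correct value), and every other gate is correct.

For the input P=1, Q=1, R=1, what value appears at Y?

1

Propagate with M5 forced: M1=1, M2=0, M3=1, M4=0, M5=1 [inverted output].
So Y = 1. (Without the fault it would be 0.)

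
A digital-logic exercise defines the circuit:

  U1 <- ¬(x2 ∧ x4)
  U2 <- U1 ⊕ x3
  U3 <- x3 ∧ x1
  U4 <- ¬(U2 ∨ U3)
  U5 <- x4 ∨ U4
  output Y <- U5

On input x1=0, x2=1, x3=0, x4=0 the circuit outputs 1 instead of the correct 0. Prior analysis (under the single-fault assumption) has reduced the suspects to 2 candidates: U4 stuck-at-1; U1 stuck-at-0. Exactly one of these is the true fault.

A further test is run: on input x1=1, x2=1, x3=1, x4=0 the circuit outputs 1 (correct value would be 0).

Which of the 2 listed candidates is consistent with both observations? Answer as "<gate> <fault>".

Evaluate each candidate on input x1=1, x2=1, x3=1, x4=0:
  U4 stuck-at-1: U1=1, U2=0, U3=1, U4=1 [stuck-at-1], U5=1 → 1 — matches
  U1 stuck-at-0: U1=0 [stuck-at-0], U2=1, U3=1, U4=0, U5=0 → 0 — eliminated
Only U4 stuck-at-1 reproduces the observed 1.

U4 stuck-at-1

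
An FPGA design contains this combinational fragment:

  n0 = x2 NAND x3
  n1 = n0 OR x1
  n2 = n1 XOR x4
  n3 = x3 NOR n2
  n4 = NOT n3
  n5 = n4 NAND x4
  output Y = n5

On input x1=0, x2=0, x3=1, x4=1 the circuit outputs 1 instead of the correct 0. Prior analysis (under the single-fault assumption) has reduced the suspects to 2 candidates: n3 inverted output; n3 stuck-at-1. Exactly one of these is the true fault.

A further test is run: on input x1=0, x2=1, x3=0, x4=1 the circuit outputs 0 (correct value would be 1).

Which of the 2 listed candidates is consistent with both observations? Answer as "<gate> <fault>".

n3 inverted output

Evaluate each candidate on input x1=0, x2=1, x3=0, x4=1:
  n3 inverted output: n0=1, n1=1, n2=0, n3=0 [inverted output], n4=1, n5=0 → 0 — matches
  n3 stuck-at-1: n0=1, n1=1, n2=0, n3=1 [stuck-at-1], n4=0, n5=1 → 1 — eliminated
Only n3 inverted output reproduces the observed 0.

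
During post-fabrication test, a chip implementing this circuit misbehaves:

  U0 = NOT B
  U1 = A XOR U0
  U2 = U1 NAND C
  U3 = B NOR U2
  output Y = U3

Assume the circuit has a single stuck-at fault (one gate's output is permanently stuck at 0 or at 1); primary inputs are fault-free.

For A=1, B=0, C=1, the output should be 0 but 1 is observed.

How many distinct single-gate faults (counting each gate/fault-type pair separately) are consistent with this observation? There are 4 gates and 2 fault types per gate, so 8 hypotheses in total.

4

Fault-free: U0=1, U1=0, U2=1, U3=0 → 0. Observed 1.
  U0 stuck-at-0: output 1 ✓
  U0 stuck-at-1: output 0 ✗
  U1 stuck-at-0: output 0 ✗
  U1 stuck-at-1: output 1 ✓
  U2 stuck-at-0: output 1 ✓
  U2 stuck-at-1: output 0 ✗
  U3 stuck-at-0: output 0 ✗
  U3 stuck-at-1: output 1 ✓
Consistent faults: {U0 stuck-at-0, U1 stuck-at-1, U2 stuck-at-0, U3 stuck-at-1} — 4 in all.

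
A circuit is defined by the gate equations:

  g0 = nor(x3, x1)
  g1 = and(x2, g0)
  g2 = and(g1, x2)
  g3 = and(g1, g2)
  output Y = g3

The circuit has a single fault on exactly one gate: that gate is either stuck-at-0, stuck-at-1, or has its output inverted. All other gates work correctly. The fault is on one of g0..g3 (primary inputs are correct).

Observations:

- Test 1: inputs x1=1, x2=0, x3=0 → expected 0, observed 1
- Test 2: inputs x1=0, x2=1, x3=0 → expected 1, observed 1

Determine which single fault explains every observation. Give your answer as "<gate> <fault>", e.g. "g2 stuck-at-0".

g3 stuck-at-1

Fault-free values for test 1 (x1=1, x2=0, x3=0): g0=0, g1=0, g2=0, g3=0, giving Y=0. Observed 1.
Test 1: faults giving observed 1 are {g3 stuck-at-1, g3 inverted output}.
Test 2 (x1=0, x2=1, x3=0): fault-free g0=1, g1=1, g2=1, g3=1 → 1; observed 1. Eliminates g3 inverted output.
Only g3 stuck-at-1 is consistent with every test.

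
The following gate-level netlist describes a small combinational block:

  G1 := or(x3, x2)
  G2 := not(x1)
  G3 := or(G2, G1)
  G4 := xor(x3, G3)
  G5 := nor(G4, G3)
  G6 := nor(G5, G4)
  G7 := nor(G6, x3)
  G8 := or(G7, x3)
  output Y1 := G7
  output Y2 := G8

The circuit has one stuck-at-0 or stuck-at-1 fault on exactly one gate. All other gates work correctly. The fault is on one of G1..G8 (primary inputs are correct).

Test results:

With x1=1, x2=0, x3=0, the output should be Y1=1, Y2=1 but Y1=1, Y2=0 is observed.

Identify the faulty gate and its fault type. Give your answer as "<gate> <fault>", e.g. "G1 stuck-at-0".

Fault-free values for test 1 (x1=1, x2=0, x3=0): G1=0, G2=0, G3=0, G4=0, G5=1, G6=0, G7=1, G8=1, giving Y1=1, Y2=1. Observed Y1=1, Y2=0.
Test 1: faults giving observed Y1=1, Y2=0 are {G8 stuck-at-0}.
Only G8 stuck-at-0 is consistent with every test.

G8 stuck-at-0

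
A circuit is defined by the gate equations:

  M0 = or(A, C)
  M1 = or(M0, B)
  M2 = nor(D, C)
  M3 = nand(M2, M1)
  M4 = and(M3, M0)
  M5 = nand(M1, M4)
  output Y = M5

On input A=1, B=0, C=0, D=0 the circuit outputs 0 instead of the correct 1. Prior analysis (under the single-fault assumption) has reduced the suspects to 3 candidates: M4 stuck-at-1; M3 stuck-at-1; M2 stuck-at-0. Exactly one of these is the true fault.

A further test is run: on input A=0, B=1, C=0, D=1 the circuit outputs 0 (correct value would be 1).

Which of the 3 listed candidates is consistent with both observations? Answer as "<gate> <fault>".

M4 stuck-at-1

Evaluate each candidate on input A=0, B=1, C=0, D=1:
  M4 stuck-at-1: M0=0, M1=1, M2=0, M3=1, M4=1 [stuck-at-1], M5=0 → 0 — matches
  M3 stuck-at-1: M0=0, M1=1, M2=0, M3=1 [stuck-at-1], M4=0, M5=1 → 1 — eliminated
  M2 stuck-at-0: M0=0, M1=1, M2=0 [stuck-at-0], M3=1, M4=0, M5=1 → 1 — eliminated
Only M4 stuck-at-1 reproduces the observed 0.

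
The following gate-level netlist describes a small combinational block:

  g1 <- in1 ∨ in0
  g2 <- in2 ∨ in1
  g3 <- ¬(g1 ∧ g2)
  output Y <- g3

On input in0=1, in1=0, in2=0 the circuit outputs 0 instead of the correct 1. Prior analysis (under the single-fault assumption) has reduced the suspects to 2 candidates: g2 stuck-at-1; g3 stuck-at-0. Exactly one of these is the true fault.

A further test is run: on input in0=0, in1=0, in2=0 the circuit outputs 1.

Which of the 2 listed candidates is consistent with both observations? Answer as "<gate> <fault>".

Evaluate each candidate on input in0=0, in1=0, in2=0:
  g2 stuck-at-1: g1=0, g2=1 [stuck-at-1], g3=1 → 1 — matches
  g3 stuck-at-0: g1=0, g2=0, g3=0 [stuck-at-0] → 0 — eliminated
Only g2 stuck-at-1 reproduces the observed 1.

g2 stuck-at-1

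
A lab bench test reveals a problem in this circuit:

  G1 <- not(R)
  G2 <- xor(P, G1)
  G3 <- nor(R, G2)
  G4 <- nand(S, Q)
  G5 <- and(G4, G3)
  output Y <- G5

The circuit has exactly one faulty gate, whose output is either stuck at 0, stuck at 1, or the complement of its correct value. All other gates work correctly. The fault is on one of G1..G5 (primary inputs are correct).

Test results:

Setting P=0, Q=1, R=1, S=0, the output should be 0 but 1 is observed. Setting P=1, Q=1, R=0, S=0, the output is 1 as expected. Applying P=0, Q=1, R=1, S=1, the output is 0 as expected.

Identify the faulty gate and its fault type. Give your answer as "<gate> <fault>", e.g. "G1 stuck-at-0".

Fault-free values for test 1 (P=0, Q=1, R=1, S=0): G1=0, G2=0, G3=0, G4=1, G5=0, giving Y=0. Observed 1.
Test 1: faults giving observed 1 are {G3 stuck-at-1, G3 inverted output, G5 stuck-at-1, G5 inverted output}.
Test 2 (P=1, Q=1, R=0, S=0): fault-free G1=1, G2=0, G3=1, G4=1, G5=1 → 1; observed 1. Eliminates G3 inverted output, G5 inverted output.
Test 3 (P=0, Q=1, R=1, S=1): fault-free G1=0, G2=0, G3=0, G4=0, G5=0 → 0; observed 0. Eliminates G5 stuck-at-1.
Only G3 stuck-at-1 is consistent with every test.

G3 stuck-at-1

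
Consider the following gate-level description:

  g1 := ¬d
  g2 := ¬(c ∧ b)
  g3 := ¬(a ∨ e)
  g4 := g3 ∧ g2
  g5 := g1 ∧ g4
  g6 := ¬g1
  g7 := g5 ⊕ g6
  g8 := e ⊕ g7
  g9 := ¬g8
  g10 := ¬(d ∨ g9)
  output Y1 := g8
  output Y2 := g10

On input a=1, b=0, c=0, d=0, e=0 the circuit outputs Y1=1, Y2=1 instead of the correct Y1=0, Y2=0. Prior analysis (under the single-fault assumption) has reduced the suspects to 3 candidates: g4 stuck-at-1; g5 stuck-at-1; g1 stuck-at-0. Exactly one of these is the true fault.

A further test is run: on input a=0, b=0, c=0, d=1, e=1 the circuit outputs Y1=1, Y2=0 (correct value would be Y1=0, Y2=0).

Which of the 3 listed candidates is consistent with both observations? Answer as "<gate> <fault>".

g5 stuck-at-1

Evaluate each candidate on input a=0, b=0, c=0, d=1, e=1:
  g4 stuck-at-1: g1=0, g2=1, g3=0, g4=1 [stuck-at-1], g5=0, g6=1, g7=1, g8=0, g9=1, g10=0 → Y1=0, Y2=0 — eliminated
  g5 stuck-at-1: g1=0, g2=1, g3=0, g4=0, g5=1 [stuck-at-1], g6=1, g7=0, g8=1, g9=0, g10=0 → Y1=1, Y2=0 — matches
  g1 stuck-at-0: g1=0 [stuck-at-0], g2=1, g3=0, g4=0, g5=0, g6=1, g7=1, g8=0, g9=1, g10=0 → Y1=0, Y2=0 — eliminated
Only g5 stuck-at-1 reproduces the observed Y1=1, Y2=0.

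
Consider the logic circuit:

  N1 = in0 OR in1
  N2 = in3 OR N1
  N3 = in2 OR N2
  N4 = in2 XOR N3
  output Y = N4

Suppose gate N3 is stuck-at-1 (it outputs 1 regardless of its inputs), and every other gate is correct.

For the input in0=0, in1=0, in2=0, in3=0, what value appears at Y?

1

Propagate with N3 forced: N1=0, N2=0, N3=1 [stuck-at-1], N4=1.
So Y = 1. (Without the fault it would be 0.)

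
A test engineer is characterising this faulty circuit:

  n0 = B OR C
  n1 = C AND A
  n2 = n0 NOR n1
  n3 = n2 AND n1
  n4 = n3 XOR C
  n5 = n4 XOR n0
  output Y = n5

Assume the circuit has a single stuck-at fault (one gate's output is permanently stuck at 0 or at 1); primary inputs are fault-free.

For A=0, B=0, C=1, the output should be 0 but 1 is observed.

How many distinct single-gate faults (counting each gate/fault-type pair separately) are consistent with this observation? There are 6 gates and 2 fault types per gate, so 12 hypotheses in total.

Fault-free: n0=1, n1=0, n2=0, n3=0, n4=1, n5=0 → 0. Observed 1.
  n0 stuck-at-0: output 1 ✓
  n0 stuck-at-1: output 0 ✗
  n1 stuck-at-0: output 0 ✗
  n1 stuck-at-1: output 0 ✗
  n2 stuck-at-0: output 0 ✗
  n2 stuck-at-1: output 0 ✗
  n3 stuck-at-0: output 0 ✗
  n3 stuck-at-1: output 1 ✓
  n4 stuck-at-0: output 1 ✓
  n4 stuck-at-1: output 0 ✗
  n5 stuck-at-0: output 0 ✗
  n5 stuck-at-1: output 1 ✓
Consistent faults: {n0 stuck-at-0, n3 stuck-at-1, n4 stuck-at-0, n5 stuck-at-1} — 4 in all.

4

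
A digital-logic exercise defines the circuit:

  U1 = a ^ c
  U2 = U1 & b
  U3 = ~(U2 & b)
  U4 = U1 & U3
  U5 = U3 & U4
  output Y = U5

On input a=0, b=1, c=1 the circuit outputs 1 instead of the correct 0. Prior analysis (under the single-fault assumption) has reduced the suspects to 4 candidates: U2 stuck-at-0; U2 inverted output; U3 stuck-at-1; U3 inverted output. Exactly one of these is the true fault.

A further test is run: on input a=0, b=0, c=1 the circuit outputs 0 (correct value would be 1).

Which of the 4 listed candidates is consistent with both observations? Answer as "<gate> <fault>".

U3 inverted output

Evaluate each candidate on input a=0, b=0, c=1:
  U2 stuck-at-0: U1=1, U2=0 [stuck-at-0], U3=1, U4=1, U5=1 → 1 — eliminated
  U2 inverted output: U1=1, U2=1 [inverted output], U3=1, U4=1, U5=1 → 1 — eliminated
  U3 stuck-at-1: U1=1, U2=0, U3=1 [stuck-at-1], U4=1, U5=1 → 1 — eliminated
  U3 inverted output: U1=1, U2=0, U3=0 [inverted output], U4=0, U5=0 → 0 — matches
Only U3 inverted output reproduces the observed 0.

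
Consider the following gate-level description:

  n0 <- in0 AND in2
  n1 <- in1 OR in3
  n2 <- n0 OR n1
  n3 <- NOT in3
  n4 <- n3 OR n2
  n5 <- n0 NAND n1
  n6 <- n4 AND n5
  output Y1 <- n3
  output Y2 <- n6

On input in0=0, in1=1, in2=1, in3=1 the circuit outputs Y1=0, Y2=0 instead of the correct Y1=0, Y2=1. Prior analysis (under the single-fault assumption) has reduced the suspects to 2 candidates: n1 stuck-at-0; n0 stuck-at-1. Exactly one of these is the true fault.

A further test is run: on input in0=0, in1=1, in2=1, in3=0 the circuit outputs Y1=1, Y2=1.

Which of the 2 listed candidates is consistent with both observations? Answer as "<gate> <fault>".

n1 stuck-at-0

Evaluate each candidate on input in0=0, in1=1, in2=1, in3=0:
  n1 stuck-at-0: n0=0, n1=0 [stuck-at-0], n2=0, n3=1, n4=1, n5=1, n6=1 → Y1=1, Y2=1 — matches
  n0 stuck-at-1: n0=1 [stuck-at-1], n1=1, n2=1, n3=1, n4=1, n5=0, n6=0 → Y1=1, Y2=0 — eliminated
Only n1 stuck-at-0 reproduces the observed Y1=1, Y2=1.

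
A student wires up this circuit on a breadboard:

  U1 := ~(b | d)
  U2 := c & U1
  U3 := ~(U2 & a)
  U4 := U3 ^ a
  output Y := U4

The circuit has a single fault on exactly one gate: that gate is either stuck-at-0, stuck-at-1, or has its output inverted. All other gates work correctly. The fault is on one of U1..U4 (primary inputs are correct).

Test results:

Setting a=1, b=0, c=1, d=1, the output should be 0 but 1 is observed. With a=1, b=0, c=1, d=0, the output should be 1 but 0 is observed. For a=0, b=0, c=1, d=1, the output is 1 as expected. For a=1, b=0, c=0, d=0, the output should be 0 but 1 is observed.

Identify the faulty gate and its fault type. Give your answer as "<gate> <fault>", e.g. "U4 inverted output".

Fault-free values for test 1 (a=1, b=0, c=1, d=1): U1=0, U2=0, U3=1, U4=0, giving Y=0. Observed 1.
Test 1: faults giving observed 1 are {U1 stuck-at-1, U1 inverted output, U2 stuck-at-1, U2 inverted output, U3 stuck-at-0, U3 inverted output, U4 stuck-at-1, U4 inverted output}.
Test 2 (a=1, b=0, c=1, d=0): fault-free U1=1, U2=1, U3=0, U4=1 → 1; observed 0. Eliminates U1 stuck-at-1, U2 stuck-at-1, U3 stuck-at-0, U4 stuck-at-1.
Test 3 (a=0, b=0, c=1, d=1): fault-free U1=0, U2=0, U3=1, U4=1 → 1; observed 1. Eliminates U3 inverted output, U4 inverted output.
Test 4 (a=1, b=0, c=0, d=0): fault-free U1=1, U2=0, U3=1, U4=0 → 0; observed 1. Eliminates U1 inverted output.
Only U2 inverted output is consistent with every test.

U2 inverted output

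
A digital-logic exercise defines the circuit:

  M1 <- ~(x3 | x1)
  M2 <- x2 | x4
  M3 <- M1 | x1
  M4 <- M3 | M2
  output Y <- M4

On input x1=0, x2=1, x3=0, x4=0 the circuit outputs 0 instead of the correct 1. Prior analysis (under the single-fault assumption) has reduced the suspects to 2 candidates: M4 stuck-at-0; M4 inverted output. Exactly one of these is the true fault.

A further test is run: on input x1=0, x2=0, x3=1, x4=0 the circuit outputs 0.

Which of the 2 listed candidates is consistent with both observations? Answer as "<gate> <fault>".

M4 stuck-at-0

Evaluate each candidate on input x1=0, x2=0, x3=1, x4=0:
  M4 stuck-at-0: M1=0, M2=0, M3=0, M4=0 [stuck-at-0] → 0 — matches
  M4 inverted output: M1=0, M2=0, M3=0, M4=1 [inverted output] → 1 — eliminated
Only M4 stuck-at-0 reproduces the observed 0.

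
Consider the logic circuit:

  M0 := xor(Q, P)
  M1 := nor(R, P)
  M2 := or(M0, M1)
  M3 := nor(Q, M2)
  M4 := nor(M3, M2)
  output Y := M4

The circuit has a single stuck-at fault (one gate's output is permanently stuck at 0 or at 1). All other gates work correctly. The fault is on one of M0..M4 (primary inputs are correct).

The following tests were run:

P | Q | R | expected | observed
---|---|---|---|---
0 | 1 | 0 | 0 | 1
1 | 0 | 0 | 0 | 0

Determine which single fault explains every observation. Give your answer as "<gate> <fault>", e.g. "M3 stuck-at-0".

M2 stuck-at-0

Fault-free values for test 1 (P=0, Q=1, R=0): M0=1, M1=1, M2=1, M3=0, M4=0, giving Y=0. Observed 1.
Test 1: faults giving observed 1 are {M2 stuck-at-0, M4 stuck-at-1}.
Test 2 (P=1, Q=0, R=0): fault-free M0=1, M1=0, M2=1, M3=0, M4=0 → 0; observed 0. Eliminates M4 stuck-at-1.
Only M2 stuck-at-0 is consistent with every test.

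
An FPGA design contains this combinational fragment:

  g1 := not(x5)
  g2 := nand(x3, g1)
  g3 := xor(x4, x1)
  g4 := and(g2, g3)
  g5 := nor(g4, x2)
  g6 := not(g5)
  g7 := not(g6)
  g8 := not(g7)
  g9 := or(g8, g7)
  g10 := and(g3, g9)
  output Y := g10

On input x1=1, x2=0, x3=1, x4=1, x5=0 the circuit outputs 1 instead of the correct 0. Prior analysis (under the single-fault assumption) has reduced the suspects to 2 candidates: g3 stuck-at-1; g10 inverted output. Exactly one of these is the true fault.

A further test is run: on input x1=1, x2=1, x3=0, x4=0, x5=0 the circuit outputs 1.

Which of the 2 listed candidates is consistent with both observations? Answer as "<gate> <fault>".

g3 stuck-at-1

Evaluate each candidate on input x1=1, x2=1, x3=0, x4=0, x5=0:
  g3 stuck-at-1: g1=1, g2=1, g3=1 [stuck-at-1], g4=1, g5=0, g6=1, g7=0, g8=1, g9=1, g10=1 → 1 — matches
  g10 inverted output: g1=1, g2=1, g3=1, g4=1, g5=0, g6=1, g7=0, g8=1, g9=1, g10=0 [inverted output] → 0 — eliminated
Only g3 stuck-at-1 reproduces the observed 1.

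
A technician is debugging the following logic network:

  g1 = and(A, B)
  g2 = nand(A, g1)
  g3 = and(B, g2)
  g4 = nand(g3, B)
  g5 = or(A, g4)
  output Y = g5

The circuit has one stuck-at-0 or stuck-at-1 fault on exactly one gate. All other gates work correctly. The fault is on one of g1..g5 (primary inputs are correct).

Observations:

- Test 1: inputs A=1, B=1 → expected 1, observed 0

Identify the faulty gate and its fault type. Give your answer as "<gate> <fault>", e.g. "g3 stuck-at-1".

Fault-free values for test 1 (A=1, B=1): g1=1, g2=0, g3=0, g4=1, g5=1, giving Y=1. Observed 0.
Test 1: faults giving observed 0 are {g5 stuck-at-0}.
Only g5 stuck-at-0 is consistent with every test.

g5 stuck-at-0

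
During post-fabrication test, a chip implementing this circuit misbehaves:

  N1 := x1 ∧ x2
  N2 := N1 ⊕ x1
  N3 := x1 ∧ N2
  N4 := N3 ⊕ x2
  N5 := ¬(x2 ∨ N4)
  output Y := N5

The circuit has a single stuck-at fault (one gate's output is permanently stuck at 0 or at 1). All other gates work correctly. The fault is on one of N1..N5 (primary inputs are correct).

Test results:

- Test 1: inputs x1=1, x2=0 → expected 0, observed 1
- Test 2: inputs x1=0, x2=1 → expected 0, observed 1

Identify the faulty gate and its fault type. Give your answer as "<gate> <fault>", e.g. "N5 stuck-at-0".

N5 stuck-at-1

Fault-free values for test 1 (x1=1, x2=0): N1=0, N2=1, N3=1, N4=1, N5=0, giving Y=0. Observed 1.
Test 1: faults giving observed 1 are {N1 stuck-at-1, N2 stuck-at-0, N3 stuck-at-0, N4 stuck-at-0, N5 stuck-at-1}.
Test 2 (x1=0, x2=1): fault-free N1=0, N2=0, N3=0, N4=1, N5=0 → 0; observed 1. Eliminates N1 stuck-at-1, N2 stuck-at-0, N3 stuck-at-0, N4 stuck-at-0.
Only N5 stuck-at-1 is consistent with every test.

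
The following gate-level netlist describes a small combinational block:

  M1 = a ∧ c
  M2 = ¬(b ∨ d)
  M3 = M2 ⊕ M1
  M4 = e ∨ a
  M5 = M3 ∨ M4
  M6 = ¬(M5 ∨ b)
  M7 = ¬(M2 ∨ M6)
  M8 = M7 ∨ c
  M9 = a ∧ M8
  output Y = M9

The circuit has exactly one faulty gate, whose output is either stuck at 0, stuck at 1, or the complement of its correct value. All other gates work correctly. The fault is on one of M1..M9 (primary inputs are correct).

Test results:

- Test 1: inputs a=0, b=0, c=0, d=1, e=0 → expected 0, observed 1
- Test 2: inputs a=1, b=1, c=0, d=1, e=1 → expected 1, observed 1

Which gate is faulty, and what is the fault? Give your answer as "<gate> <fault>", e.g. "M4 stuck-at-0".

Fault-free values for test 1 (a=0, b=0, c=0, d=1, e=0): M1=0, M2=0, M3=0, M4=0, M5=0, M6=1, M7=0, M8=0, M9=0, giving Y=0. Observed 1.
Test 1: faults giving observed 1 are {M9 stuck-at-1, M9 inverted output}.
Test 2 (a=1, b=1, c=0, d=1, e=1): fault-free M1=0, M2=0, M3=0, M4=1, M5=1, M6=0, M7=1, M8=1, M9=1 → 1; observed 1. Eliminates M9 inverted output.
Only M9 stuck-at-1 is consistent with every test.

M9 stuck-at-1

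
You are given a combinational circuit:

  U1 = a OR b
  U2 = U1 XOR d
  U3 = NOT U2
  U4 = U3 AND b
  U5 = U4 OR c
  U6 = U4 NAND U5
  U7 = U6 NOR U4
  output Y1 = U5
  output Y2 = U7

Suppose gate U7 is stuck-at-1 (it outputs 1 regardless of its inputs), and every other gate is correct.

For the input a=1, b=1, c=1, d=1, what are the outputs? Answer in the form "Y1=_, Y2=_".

Y1=1, Y2=1

Propagate with U7 forced: U1=1, U2=0, U3=1, U4=1, U5=1, U6=0, U7=1 [stuck-at-1].
So the outputs are Y1=1, Y2=1. (Without the fault they would be Y1=1, Y2=0.)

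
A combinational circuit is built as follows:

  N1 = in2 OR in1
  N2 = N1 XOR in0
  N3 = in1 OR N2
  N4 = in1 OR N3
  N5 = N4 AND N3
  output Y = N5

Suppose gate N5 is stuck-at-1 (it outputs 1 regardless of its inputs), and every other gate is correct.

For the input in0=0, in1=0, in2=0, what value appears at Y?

1

Propagate with N5 forced: N1=0, N2=0, N3=0, N4=0, N5=1 [stuck-at-1].
So Y = 1. (Without the fault it would be 0.)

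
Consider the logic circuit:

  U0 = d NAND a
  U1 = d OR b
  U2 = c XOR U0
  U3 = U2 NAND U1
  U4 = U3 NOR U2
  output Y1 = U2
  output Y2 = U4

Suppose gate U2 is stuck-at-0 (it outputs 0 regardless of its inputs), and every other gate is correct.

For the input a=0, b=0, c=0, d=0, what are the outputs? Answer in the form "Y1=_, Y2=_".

Propagate with U2 forced: U0=1, U1=0, U2=0 [stuck-at-0], U3=1, U4=0.
So the outputs are Y1=0, Y2=0. (Without the fault they would be Y1=1, Y2=0.)

Y1=0, Y2=0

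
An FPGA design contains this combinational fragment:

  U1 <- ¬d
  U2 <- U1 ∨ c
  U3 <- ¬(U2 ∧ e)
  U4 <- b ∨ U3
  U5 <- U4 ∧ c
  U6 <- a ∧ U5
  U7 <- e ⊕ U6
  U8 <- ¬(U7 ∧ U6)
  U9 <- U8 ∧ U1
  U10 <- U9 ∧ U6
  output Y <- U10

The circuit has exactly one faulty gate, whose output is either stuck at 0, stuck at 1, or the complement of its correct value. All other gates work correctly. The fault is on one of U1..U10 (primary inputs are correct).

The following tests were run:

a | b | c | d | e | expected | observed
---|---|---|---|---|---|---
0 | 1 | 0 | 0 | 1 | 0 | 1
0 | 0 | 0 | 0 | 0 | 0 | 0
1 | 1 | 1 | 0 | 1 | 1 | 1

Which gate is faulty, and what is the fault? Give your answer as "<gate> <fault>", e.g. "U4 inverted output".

U6 stuck-at-1

Fault-free values for test 1 (a=0, b=1, c=0, d=0, e=1): U1=1, U2=1, U3=0, U4=1, U5=0, U6=0, U7=1, U8=1, U9=1, U10=0, giving Y=0. Observed 1.
Test 1: faults giving observed 1 are {U6 stuck-at-1, U6 inverted output, U10 stuck-at-1, U10 inverted output}.
Test 2 (a=0, b=0, c=0, d=0, e=0): fault-free U1=1, U2=1, U3=1, U4=1, U5=0, U6=0, U7=0, U8=1, U9=1, U10=0 → 0; observed 0. Eliminates U10 stuck-at-1, U10 inverted output.
Test 3 (a=1, b=1, c=1, d=0, e=1): fault-free U1=1, U2=1, U3=0, U4=1, U5=1, U6=1, U7=0, U8=1, U9=1, U10=1 → 1; observed 1. Eliminates U6 inverted output.
Only U6 stuck-at-1 is consistent with every test.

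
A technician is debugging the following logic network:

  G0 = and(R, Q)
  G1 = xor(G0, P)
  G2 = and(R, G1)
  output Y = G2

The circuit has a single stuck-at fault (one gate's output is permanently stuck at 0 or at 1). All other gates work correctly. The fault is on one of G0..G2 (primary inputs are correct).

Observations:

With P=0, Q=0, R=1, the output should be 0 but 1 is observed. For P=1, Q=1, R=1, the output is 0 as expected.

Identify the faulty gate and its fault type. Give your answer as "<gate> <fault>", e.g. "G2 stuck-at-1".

Fault-free values for test 1 (P=0, Q=0, R=1): G0=0, G1=0, G2=0, giving Y=0. Observed 1.
Test 1: faults giving observed 1 are {G0 stuck-at-1, G1 stuck-at-1, G2 stuck-at-1}.
Test 2 (P=1, Q=1, R=1): fault-free G0=1, G1=0, G2=0 → 0; observed 0. Eliminates G1 stuck-at-1, G2 stuck-at-1.
Only G0 stuck-at-1 is consistent with every test.

G0 stuck-at-1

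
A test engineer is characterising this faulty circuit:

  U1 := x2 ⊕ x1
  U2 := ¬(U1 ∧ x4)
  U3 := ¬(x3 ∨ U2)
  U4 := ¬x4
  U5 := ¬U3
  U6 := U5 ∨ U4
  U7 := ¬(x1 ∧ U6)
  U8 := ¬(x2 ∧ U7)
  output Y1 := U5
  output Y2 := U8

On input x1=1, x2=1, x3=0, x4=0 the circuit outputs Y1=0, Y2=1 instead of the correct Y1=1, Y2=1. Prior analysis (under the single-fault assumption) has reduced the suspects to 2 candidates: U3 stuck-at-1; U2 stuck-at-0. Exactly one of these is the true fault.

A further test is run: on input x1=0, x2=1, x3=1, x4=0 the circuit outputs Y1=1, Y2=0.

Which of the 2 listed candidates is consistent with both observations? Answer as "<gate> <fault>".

U2 stuck-at-0

Evaluate each candidate on input x1=0, x2=1, x3=1, x4=0:
  U3 stuck-at-1: U1=1, U2=1, U3=1 [stuck-at-1], U4=1, U5=0, U6=1, U7=1, U8=0 → Y1=0, Y2=0 — eliminated
  U2 stuck-at-0: U1=1, U2=0 [stuck-at-0], U3=0, U4=1, U5=1, U6=1, U7=1, U8=0 → Y1=1, Y2=0 — matches
Only U2 stuck-at-0 reproduces the observed Y1=1, Y2=0.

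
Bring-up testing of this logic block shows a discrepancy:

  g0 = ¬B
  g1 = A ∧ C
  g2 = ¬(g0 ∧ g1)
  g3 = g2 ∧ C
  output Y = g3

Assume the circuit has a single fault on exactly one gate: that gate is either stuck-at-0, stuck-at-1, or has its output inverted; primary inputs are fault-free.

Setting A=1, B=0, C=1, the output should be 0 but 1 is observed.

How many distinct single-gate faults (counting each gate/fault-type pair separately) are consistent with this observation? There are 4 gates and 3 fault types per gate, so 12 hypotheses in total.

Fault-free: g0=1, g1=1, g2=0, g3=0 → 0. Observed 1.
  g0 stuck-at-0: output 1 ✓
  g0 stuck-at-1: output 0 ✗
  g0 inverted output: output 1 ✓
  g1 stuck-at-0: output 1 ✓
  g1 stuck-at-1: output 0 ✗
  g1 inverted output: output 1 ✓
  g2 stuck-at-0: output 0 ✗
  g2 stuck-at-1: output 1 ✓
  g2 inverted output: output 1 ✓
  g3 stuck-at-0: output 0 ✗
  g3 stuck-at-1: output 1 ✓
  g3 inverted output: output 1 ✓
Consistent faults: {g0 stuck-at-0, g0 inverted output, g1 stuck-at-0, g1 inverted output, g2 stuck-at-1, g2 inverted output, g3 stuck-at-1, g3 inverted output} — 8 in all.

8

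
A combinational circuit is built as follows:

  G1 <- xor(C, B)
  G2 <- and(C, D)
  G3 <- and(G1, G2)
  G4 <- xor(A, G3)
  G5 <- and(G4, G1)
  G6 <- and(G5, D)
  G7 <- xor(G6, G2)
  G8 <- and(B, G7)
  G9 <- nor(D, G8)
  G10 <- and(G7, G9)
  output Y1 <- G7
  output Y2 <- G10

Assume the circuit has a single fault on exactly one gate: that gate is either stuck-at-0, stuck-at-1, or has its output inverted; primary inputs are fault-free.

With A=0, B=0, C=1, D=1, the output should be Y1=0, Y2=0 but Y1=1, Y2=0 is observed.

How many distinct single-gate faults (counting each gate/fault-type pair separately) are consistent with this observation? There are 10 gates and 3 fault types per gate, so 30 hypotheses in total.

12

Fault-free: G1=1, G2=1, G3=1, G4=1, G5=1, G6=1, G7=0, G8=0, G9=0, G10=0 → Y1=0, Y2=0. Observed Y1=1, Y2=0.
  G1: stuck-at-0, inverted output ✓; others ✗
  G2: none of the 3 fault types match ✗
  G3: stuck-at-0, inverted output ✓; others ✗
  G4: stuck-at-0, inverted output ✓; others ✗
  G5: stuck-at-0, inverted output ✓; others ✗
  G6: stuck-at-0, inverted output ✓; others ✗
  G7: stuck-at-1, inverted output ✓; others ✗
  G8: none of the 3 fault types match ✗
  G9: none of the 3 fault types match ✗
  G10: none of the 3 fault types match ✗
Consistent faults: {G1 stuck-at-0, G1 inverted output, G3 stuck-at-0, G3 inverted output, G4 stuck-at-0, G4 inverted output, G5 stuck-at-0, G5 inverted output, G6 stuck-at-0, G6 inverted output, G7 stuck-at-1, G7 inverted output} — 12 in all.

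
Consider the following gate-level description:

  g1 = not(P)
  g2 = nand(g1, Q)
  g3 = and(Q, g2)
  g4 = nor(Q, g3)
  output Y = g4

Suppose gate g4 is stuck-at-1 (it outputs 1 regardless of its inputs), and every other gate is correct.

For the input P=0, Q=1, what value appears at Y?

1

Propagate with g4 forced: g1=1, g2=0, g3=0, g4=1 [stuck-at-1].
So Y = 1. (Without the fault it would be 0.)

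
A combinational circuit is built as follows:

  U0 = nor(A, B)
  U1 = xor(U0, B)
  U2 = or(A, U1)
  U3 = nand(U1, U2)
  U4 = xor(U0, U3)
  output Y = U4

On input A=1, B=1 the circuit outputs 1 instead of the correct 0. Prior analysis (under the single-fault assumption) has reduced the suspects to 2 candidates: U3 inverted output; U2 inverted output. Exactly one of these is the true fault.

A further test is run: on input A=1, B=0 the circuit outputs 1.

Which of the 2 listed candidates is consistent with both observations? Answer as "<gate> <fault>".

Evaluate each candidate on input A=1, B=0:
  U3 inverted output: U0=0, U1=0, U2=1, U3=0 [inverted output], U4=0 → 0 — eliminated
  U2 inverted output: U0=0, U1=0, U2=0 [inverted output], U3=1, U4=1 → 1 — matches
Only U2 inverted output reproduces the observed 1.

U2 inverted output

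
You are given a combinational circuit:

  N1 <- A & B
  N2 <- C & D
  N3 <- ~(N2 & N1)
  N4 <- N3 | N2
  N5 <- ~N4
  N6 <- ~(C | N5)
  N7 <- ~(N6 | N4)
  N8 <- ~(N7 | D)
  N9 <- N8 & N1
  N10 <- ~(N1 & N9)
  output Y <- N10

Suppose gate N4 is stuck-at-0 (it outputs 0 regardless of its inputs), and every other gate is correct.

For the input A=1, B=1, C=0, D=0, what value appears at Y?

Propagate with N4 forced: N1=1, N2=0, N3=1, N4=0 [stuck-at-0], N5=1, N6=0, N7=1, N8=0, N9=0, N10=1.
So Y = 1. (Without the fault it would be 0.)

1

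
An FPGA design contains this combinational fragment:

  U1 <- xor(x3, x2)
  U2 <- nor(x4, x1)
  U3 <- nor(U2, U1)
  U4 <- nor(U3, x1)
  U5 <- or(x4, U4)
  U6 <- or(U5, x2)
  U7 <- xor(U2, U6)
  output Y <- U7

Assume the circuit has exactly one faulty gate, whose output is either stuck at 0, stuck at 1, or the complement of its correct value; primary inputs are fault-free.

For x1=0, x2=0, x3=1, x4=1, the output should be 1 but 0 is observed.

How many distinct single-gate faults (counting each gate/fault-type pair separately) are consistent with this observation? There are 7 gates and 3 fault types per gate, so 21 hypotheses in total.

Fault-free: U1=1, U2=0, U3=0, U4=1, U5=1, U6=1, U7=1 → 1. Observed 0.
  U1: none of the 3 fault types match ✗
  U2: stuck-at-1, inverted output ✓; others ✗
  U3: none of the 3 fault types match ✗
  U4: none of the 3 fault types match ✗
  U5: stuck-at-0, inverted output ✓; others ✗
  U6: stuck-at-0, inverted output ✓; others ✗
  U7: stuck-at-0, inverted output ✓; others ✗
Consistent faults: {U2 stuck-at-1, U2 inverted output, U5 stuck-at-0, U5 inverted output, U6 stuck-at-0, U6 inverted output, U7 stuck-at-0, U7 inverted output} — 8 in all.

8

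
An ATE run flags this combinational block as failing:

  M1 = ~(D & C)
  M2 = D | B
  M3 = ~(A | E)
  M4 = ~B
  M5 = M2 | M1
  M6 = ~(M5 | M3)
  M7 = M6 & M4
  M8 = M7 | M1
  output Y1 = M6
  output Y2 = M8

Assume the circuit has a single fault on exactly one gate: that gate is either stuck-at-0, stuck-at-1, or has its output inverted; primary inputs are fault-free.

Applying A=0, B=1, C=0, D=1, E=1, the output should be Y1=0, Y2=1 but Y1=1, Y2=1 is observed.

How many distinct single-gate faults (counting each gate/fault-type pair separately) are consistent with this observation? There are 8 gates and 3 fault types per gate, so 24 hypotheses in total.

4

Fault-free: M1=1, M2=1, M3=0, M4=0, M5=1, M6=0, M7=0, M8=1 → Y1=0, Y2=1. Observed Y1=1, Y2=1.
  M1: none of the 3 fault types match ✗
  M2: none of the 3 fault types match ✗
  M3: none of the 3 fault types match ✗
  M4: none of the 3 fault types match ✗
  M5: stuck-at-0, inverted output ✓; others ✗
  M6: stuck-at-1, inverted output ✓; others ✗
  M7: none of the 3 fault types match ✗
  M8: none of the 3 fault types match ✗
Consistent faults: {M5 stuck-at-0, M5 inverted output, M6 stuck-at-1, M6 inverted output} — 4 in all.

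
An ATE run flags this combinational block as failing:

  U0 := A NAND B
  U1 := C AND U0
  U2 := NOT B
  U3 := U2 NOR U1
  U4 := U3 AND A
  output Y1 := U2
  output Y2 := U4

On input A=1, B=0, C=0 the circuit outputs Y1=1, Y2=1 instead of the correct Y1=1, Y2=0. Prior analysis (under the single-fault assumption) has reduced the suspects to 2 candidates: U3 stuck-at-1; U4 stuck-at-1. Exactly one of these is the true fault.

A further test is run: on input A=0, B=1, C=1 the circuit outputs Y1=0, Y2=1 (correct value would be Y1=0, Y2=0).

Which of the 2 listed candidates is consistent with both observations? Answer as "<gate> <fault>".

U4 stuck-at-1

Evaluate each candidate on input A=0, B=1, C=1:
  U3 stuck-at-1: U0=1, U1=1, U2=0, U3=1 [stuck-at-1], U4=0 → Y1=0, Y2=0 — eliminated
  U4 stuck-at-1: U0=1, U1=1, U2=0, U3=0, U4=1 [stuck-at-1] → Y1=0, Y2=1 — matches
Only U4 stuck-at-1 reproduces the observed Y1=0, Y2=1.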